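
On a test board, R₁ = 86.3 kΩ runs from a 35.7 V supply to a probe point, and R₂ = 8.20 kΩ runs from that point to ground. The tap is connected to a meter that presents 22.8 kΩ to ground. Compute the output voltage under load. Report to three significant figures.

V_out ≈ 2.33 V

The load sits in parallel with R₂: R₂‖R_L = (8.20 × 22.8) / (8.20 + 22.8) = 6.031 kΩ.
V_out = 35.7 × 6.031 / (86.3 + 6.031) = 35.7 × 6.031/92.33 = 2.33 V.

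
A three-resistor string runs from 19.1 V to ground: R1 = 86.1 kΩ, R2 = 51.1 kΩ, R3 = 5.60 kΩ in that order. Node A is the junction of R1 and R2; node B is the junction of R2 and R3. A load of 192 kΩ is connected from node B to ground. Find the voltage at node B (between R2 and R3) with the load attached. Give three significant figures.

At node B, R3 is in parallel with the load: R3‖R_L = 5.441 kΩ.
Below node A the resistance is R2 + (R3‖R_L) = 56.54 kΩ, so V_A = 19.1 × 56.54/142.6 = 7.571 V.
Then V_B = V_A × (R3‖R_L)/(R2 + R3‖R_L) = 7.571 × 5.441/56.54 = 0.729 V.

V ≈ 0.729 V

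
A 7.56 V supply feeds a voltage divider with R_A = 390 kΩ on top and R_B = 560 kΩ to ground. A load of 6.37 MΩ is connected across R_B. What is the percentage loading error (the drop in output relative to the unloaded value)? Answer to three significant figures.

The divider's output (Thévenin) resistance is R_A‖R_B = 229.9 kΩ.
Fractional drop under load = R_th/(R_th + R_L) = 229.9 / (229.9 + 6370) = 0.03483.
So the output falls by 3.48 %.

3.48 %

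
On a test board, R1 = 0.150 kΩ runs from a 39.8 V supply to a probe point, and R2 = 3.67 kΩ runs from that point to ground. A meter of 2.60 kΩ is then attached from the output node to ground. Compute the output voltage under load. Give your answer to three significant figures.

The load sits in parallel with R2: R2‖R_L = (3670 × 2600) / (3670 + 2600) = 1522 Ω.
V_out = 39.8 × 1522 / (150 + 1522) = 39.8 × 1522/1672 = 36.2 V.

V_out ≈ 36.2 V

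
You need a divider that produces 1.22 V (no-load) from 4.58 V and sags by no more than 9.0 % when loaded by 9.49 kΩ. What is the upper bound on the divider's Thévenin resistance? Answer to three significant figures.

Loading drop = R_th/(R_th + R_L) ≤ 0.0900, so R_th ≤ R_L · ε/(1−ε) = 9.49 kΩ × 0.0900/0.9100 = 939 Ω.
(Any R1, R2 with R2/(R1+R2) = 0.266 and R1‖R2 ≤ 939 Ω will meet the spec.)

R_th ≤ 939 Ω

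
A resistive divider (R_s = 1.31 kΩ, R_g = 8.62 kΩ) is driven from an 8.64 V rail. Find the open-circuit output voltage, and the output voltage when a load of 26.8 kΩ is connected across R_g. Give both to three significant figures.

Open-circuit: V = 8.64 × 8.62/(1.31 + 8.62) = 7.50 V.
With the load, R_g becomes R_g‖R_L = 6.522 kΩ, so V = 8.64 × 6.522/7.832 = 7.19 V.

Unloaded: 7.50 V; loaded: 7.19 V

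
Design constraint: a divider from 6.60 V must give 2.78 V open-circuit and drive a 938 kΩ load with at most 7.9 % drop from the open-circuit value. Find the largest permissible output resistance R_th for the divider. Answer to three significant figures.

R_th ≤ 80.5 kΩ

Loading drop = R_th/(R_th + R_L) ≤ 0.0790, so R_th ≤ R_L · ε/(1−ε) = 938 kΩ × 0.0790/0.9210 = 80.5 kΩ.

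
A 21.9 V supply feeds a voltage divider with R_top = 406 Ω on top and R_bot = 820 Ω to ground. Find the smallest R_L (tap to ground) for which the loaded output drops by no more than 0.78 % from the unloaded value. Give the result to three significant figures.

Output resistance R_th = R_top‖R_bot = (406 × 820)/1226 = 271.5 Ω.
The fractional drop is R_th/(R_th + R_L); requiring this ≤ 0.00780 gives R_L ≥ R_th(1/0.00780 − 1) = 271.5 × 127.2 = 34.5 kΩ.

R_L(min) ≈ 34.5 kΩ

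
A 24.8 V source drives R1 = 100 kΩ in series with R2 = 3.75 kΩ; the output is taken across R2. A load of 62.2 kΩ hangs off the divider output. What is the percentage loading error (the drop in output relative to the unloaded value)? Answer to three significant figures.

The divider's output (Thévenin) resistance is R1‖R2 = 3.614 kΩ.
Fractional drop under load = R_th/(R_th + R_L) = 3.614 / (3.614 + 62.2) = 0.05492.
So the output falls by 5.49 %.

5.49 %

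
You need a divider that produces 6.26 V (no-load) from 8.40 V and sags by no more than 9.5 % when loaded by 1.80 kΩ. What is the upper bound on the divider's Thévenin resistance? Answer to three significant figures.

R_th ≤ 189 Ω

Loading drop = R_th/(R_th + R_L) ≤ 0.0950, so R_th ≤ R_L · ε/(1−ε) = 1.80 kΩ × 0.0950/0.9050 = 189 Ω.
(Any R1, R2 with R2/(R1+R2) = 0.745 and R1‖R2 ≤ 189 Ω will meet the spec.)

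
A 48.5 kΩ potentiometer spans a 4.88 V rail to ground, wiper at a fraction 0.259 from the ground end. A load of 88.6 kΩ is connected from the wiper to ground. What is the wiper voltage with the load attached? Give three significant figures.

V ≈ 1.14 V

The wiper splits the pot into (1−α)R = 35.94 kΩ above and αR = 12.56 kΩ below.
Lower section ‖ load = 11.00 kΩ.
V_wiper = 4.88 × 11.00/(35.94 + 11.00) = 1.14 V.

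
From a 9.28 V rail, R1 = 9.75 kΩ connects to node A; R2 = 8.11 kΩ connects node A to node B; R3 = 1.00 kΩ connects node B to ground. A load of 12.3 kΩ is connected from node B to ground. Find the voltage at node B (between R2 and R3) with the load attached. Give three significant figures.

At node B, R3 is in parallel with the load: R3‖R_L = 0.9248 kΩ.
Below node A the resistance is R2 + (R3‖R_L) = 9.035 kΩ, so V_A = 9.28 × 9.035/18.78 = 4.463 V.
Then V_B = V_A × (R3‖R_L)/(R2 + R3‖R_L) = 4.463 × 0.9248/9.035 = 0.457 V.

V ≈ 0.457 V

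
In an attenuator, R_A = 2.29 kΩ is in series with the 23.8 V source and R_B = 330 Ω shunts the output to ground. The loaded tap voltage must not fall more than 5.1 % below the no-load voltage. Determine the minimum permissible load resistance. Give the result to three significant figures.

Output resistance R_th = R_A‖R_B = (2290 × 330)/2620 = 288.4 Ω.
The fractional drop is R_th/(R_th + R_L); requiring this ≤ 0.0510 gives R_L ≥ R_th(1/0.0510 − 1) = 288.4 × 18.61 = 5.37 kΩ.

R_L(min) ≈ 5.37 kΩ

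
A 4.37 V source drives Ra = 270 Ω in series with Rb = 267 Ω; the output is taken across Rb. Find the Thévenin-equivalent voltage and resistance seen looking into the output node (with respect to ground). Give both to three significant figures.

V_th is the open-circuit tap voltage: 4.37 × 267/(270 + 267) = 2.17 V.
With the supply zeroed, Ra and Rb appear in parallel from the tap: R_th = Ra‖Rb = (270 × 267)/537.0 = 134 Ω.

V_th = 2.17 V, R_th = 134 Ω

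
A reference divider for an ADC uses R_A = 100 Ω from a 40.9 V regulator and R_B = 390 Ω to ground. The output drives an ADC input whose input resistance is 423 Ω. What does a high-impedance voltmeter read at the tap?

The load sits in parallel with R_B: R_B‖R_L = (390 × 423) / (390 + 423) = 202.9 Ω.
V_out = 40.9 × 202.9 / (100 + 202.9) = 40.9 × 202.9/302.9 = 27.4 V.
(Unloaded it would have been 32.6 V.)

V_out ≈ 27.4 V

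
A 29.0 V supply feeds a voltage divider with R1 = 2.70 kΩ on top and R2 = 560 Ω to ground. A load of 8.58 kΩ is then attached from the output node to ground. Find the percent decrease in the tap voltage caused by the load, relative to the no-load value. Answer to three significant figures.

The divider's output (Thévenin) resistance is R1‖R2 = 463.8 Ω.
Fractional drop under load = R_th/(R_th + R_L) = 463.8 / (463.8 + 8580) = 0.05128.
So the output falls by 5.13 %.

5.13 %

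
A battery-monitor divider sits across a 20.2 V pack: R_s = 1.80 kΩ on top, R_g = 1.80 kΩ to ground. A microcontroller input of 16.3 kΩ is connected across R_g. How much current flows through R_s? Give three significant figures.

I ≈ 5.90 mA

R_g‖R_L = 1.621 kΩ, so the source sees R_s + R_g‖R_L = 3.421 kΩ.
I = 20.2 V / 3.421 kΩ = 5.90 mA.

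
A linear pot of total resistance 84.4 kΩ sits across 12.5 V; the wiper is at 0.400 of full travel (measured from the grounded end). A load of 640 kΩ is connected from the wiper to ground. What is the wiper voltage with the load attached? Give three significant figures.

The wiper splits the pot into (1−α)R = 50.64 kΩ above and αR = 33.76 kΩ below.
Lower section ‖ load = 32.07 kΩ.
V_wiper = 12.5 × 32.07/(50.64 + 32.07) = 4.85 V.

V ≈ 4.85 V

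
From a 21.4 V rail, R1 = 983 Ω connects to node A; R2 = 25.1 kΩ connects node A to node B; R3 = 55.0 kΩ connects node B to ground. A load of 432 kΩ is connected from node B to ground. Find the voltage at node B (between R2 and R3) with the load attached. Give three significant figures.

V ≈ 13.9 V

At node B, R3 is in parallel with the load: R3‖R_L = 48790 Ω.
Below node A the resistance is R2 + (R3‖R_L) = 73890 Ω, so V_A = 21.4 × 73890/74870 = 21.12 V.
Then V_B = V_A × (R3‖R_L)/(R2 + R3‖R_L) = 21.12 × 48790/73890 = 13.9 V.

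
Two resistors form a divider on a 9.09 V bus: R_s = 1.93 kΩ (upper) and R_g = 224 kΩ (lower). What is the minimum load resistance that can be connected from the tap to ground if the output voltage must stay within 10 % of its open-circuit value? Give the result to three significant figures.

Output resistance R_th = R_s‖R_g = (1.93 × 224)/225.9 = 1.914 kΩ.
The fractional drop is R_th/(R_th + R_L); requiring this ≤ 0.100 gives R_L ≥ R_th(1/0.100 − 1) = 1.914 × 9.000 = 17.2 kΩ.

R_L(min) ≈ 17.2 kΩ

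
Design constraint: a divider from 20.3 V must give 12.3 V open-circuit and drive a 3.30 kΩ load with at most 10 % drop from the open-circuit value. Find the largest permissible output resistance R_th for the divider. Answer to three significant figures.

R_th ≤ 367 Ω

Loading drop = R_th/(R_th + R_L) ≤ 0.100, so R_th ≤ R_L · ε/(1−ε) = 3.30 kΩ × 0.100/0.9000 = 367 Ω.
(Any R1, R2 with R2/(R1+R2) = 0.606 and R1‖R2 ≤ 367 Ω will meet the spec.)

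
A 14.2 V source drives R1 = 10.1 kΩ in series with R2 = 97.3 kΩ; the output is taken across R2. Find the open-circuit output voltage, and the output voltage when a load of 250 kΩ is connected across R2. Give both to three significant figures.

Unloaded: 12.9 V; loaded: 12.4 V

Open-circuit: V = 14.2 × 97.3/(10.1 + 97.3) = 12.9 V.
With the load, R2 becomes R2‖R_L = 70.04 kΩ, so V = 14.2 × 70.04/80.14 = 12.4 V.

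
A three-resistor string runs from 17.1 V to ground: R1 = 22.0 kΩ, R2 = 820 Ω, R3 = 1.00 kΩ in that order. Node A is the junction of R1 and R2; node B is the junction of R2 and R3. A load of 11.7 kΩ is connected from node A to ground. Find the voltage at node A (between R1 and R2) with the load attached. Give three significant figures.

V ≈ 1.14 V

Below node A the series string R2+R3 = 1820 Ω sits in parallel with the 11700 Ω load: 1575 Ω.
V_A = 17.1 × 1575/(22000 + 1575) = 1.14 V.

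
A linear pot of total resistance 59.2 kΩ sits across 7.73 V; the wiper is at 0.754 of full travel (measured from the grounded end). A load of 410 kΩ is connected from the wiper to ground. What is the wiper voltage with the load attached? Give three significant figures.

The wiper splits the pot into (1−α)R = 14.56 kΩ above and αR = 44.64 kΩ below.
Lower section ‖ load = 40.25 kΩ.
V_wiper = 7.73 × 40.25/(14.56 + 40.25) = 5.68 V.

V ≈ 5.68 V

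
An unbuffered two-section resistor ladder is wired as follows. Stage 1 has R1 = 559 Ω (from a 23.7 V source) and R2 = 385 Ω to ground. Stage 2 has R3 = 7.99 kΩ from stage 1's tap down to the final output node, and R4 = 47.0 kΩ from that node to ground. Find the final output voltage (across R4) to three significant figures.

Stage 2 presents R3+R4 = 54990 Ω as a load on stage 1's tap.
Stage 1's lower leg becomes R2‖(R3+R4) = 382.3 Ω, so V_mid = 23.7 × 382.3/941.3 = 9.626 V.
Stage 2 is itself unloaded: V_out = V_mid × R4/(R3+R4) = 9.626 × 47000/54990 = 8.23 V.

V_out ≈ 8.23 V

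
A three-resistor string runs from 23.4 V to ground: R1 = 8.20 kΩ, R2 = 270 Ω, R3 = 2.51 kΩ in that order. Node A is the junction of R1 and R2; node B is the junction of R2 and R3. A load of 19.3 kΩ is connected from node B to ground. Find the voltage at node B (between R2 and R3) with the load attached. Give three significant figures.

V ≈ 4.86 V

At node B, R3 is in parallel with the load: R3‖R_L = 2221 Ω.
Below node A the resistance is R2 + (R3‖R_L) = 2491 Ω, so V_A = 23.4 × 2491/10690 = 5.452 V.
Then V_B = V_A × (R3‖R_L)/(R2 + R3‖R_L) = 5.452 × 2221/2491 = 4.86 V.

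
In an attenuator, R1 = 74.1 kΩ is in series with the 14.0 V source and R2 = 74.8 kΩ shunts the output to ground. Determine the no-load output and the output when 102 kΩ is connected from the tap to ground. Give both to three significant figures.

Unloaded: 7.03 V; loaded: 5.15 V

Open-circuit: V = 14.0 × 74.8/(74.1 + 74.8) = 7.03 V.
With the load, R2 becomes R2‖R_L = 43.15 kΩ, so V = 14.0 × 43.15/117.3 = 5.15 V.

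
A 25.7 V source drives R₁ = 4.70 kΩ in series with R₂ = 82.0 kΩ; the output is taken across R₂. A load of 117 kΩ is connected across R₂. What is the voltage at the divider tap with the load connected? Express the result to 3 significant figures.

The load sits in parallel with R₂: R₂‖R_L = (82.0 × 117) / (82.0 + 117) = 48.21 kΩ.
V_out = 25.7 × 48.21 / (4.70 + 48.21) = 25.7 × 48.21/52.91 = 23.4 V.

V_out ≈ 23.4 V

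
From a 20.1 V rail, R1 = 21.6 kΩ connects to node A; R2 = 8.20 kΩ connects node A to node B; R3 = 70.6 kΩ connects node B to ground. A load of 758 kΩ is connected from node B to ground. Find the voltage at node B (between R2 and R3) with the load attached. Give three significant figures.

At node B, R3 is in parallel with the load: R3‖R_L = 64.58 kΩ.
Below node A the resistance is R2 + (R3‖R_L) = 72.78 kΩ, so V_A = 20.1 × 72.78/94.38 = 15.50 V.
Then V_B = V_A × (R3‖R_L)/(R2 + R3‖R_L) = 15.50 × 64.58/72.78 = 13.8 V.

V ≈ 13.8 V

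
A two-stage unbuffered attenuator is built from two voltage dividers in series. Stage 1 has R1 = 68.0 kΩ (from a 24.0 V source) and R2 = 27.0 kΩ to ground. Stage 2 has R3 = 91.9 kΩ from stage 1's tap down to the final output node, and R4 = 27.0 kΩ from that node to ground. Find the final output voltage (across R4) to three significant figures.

V_out ≈ 1.33 V

Stage 2 presents R3+R4 = 118.9 kΩ as a load on stage 1's tap.
Stage 1's lower leg becomes R2‖(R3+R4) = 22.00 kΩ, so V_mid = 24.0 × 22.00/90.00 = 5.867 V.
Stage 2 is itself unloaded: V_out = V_mid × R4/(R3+R4) = 5.867 × 27.0/118.9 = 1.33 V.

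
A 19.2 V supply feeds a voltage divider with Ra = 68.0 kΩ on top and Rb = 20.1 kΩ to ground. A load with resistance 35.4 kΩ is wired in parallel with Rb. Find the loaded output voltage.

The load sits in parallel with Rb: Rb‖R_L = (20.1 × 35.4) / (20.1 + 35.4) = 12.82 kΩ.
V_out = 19.2 × 12.82 / (68.0 + 12.82) = 19.2 × 12.82/80.82 = 3.05 V.

V_out ≈ 3.05 V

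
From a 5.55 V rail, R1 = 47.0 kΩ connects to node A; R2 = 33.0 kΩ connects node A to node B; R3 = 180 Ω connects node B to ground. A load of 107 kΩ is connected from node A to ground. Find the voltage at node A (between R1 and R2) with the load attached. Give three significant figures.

V ≈ 1.94 V

Below node A the series string R2+R3 = 33180 Ω sits in parallel with the 107000 Ω load: 25330 Ω.
V_A = 5.55 × 25330/(47000 + 25330) = 1.94 V.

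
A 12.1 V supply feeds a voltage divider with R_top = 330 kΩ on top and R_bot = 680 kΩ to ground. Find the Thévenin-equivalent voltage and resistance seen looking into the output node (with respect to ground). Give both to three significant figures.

V_th is the open-circuit tap voltage: 12.1 × 680/(330 + 680) = 8.15 V.
With the supply zeroed, R_top and R_bot appear in parallel from the tap: R_th = R_top‖R_bot = (330 × 680)/1010 = 222 kΩ.

V_th = 8.15 V, R_th = 222 kΩ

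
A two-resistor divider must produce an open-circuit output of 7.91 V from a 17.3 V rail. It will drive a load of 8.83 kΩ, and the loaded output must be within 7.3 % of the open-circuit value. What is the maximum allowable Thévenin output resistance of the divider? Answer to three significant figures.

Loading drop = R_th/(R_th + R_L) ≤ 0.0730, so R_th ≤ R_L · ε/(1−ε) = 8.83 kΩ × 0.0730/0.9270 = 695 Ω.

R_th ≤ 695 Ω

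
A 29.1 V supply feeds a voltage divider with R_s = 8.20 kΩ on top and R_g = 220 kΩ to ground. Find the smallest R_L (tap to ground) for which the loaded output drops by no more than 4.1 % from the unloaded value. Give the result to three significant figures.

Output resistance R_th = R_s‖R_g = (8.20 × 220)/228.2 = 7.905 kΩ.
The fractional drop is R_th/(R_th + R_L); requiring this ≤ 0.0410 gives R_L ≥ R_th(1/0.0410 − 1) = 7.905 × 23.39 = 185 kΩ.

R_L(min) ≈ 185 kΩ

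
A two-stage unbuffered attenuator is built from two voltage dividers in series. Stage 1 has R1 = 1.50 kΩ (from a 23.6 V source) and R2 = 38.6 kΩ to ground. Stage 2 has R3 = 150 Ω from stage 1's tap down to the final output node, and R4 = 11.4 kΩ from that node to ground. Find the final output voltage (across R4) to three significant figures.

V_out ≈ 19.9 V

Stage 2 presents R3+R4 = 11550 Ω as a load on stage 1's tap.
Stage 1's lower leg becomes R2‖(R3+R4) = 8890 Ω, so V_mid = 23.6 × 8890/10390 = 20.19 V.
Stage 2 is itself unloaded: V_out = V_mid × R4/(R3+R4) = 20.19 × 11400/11550 = 19.9 V.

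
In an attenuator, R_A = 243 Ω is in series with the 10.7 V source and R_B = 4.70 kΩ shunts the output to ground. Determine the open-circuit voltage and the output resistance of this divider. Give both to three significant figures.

V_th is the open-circuit tap voltage: 10.7 × 4700/(243 + 4700) = 10.2 V.
With the supply zeroed, R_A and R_B appear in parallel from the tap: R_th = R_A‖R_B = (243 × 4700)/4943 = 231 Ω.

V_th = 10.2 V, R_th = 231 Ω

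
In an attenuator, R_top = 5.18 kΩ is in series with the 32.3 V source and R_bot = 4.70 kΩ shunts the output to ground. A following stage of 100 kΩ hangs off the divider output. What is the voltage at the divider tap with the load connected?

The load sits in parallel with R_bot: R_bot‖R_L = (4.70 × 100) / (4.70 + 100) = 4.489 kΩ.
V_out = 32.3 × 4.489 / (5.18 + 4.489) = 32.3 × 4.489/9.669 = 15.0 V.
(Unloaded it would have been 15.4 V.)

V_out ≈ 15.0 V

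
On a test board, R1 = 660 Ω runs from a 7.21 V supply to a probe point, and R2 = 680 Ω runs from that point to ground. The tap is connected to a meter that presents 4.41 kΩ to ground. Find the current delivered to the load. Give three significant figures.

I_L ≈ 0.771 mA

R2‖R_L = 589.2 Ω; V_out = 7.21 × 589.2/1249 = 3.401 V.
I_L = V_out / R_L = 3.401 / 4.41 kΩ = 0.771 mA.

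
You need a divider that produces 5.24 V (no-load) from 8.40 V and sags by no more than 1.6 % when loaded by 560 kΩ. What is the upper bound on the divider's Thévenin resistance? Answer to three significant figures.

Loading drop = R_th/(R_th + R_L) ≤ 0.0160, so R_th ≤ R_L · ε/(1−ε) = 560 kΩ × 0.0160/0.9840 = 9.11 kΩ.
(Any R1, R2 with R2/(R1+R2) = 0.624 and R1‖R2 ≤ 9.11 kΩ will meet the spec.)

R_th ≤ 9.11 kΩ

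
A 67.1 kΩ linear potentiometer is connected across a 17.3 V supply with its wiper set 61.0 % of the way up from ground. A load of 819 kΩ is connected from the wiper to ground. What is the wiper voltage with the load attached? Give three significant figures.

V ≈ 10.4 V

The wiper splits the pot into (1−α)R = 26.17 kΩ above and αR = 40.93 kΩ below.
Lower section ‖ load = 38.98 kΩ.
V_wiper = 17.3 × 38.98/(26.17 + 38.98) = 10.4 V.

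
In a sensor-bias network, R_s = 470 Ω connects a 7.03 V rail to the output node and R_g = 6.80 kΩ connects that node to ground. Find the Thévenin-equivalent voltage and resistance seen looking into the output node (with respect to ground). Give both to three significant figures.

V_th is the open-circuit tap voltage: 7.03 × 6800/(470 + 6800) = 6.58 V.
With the supply zeroed, R_s and R_g appear in parallel from the tap: R_th = R_s‖R_g = (470 × 6800)/7270 = 440 Ω.

V_th = 6.58 V, R_th = 440 Ω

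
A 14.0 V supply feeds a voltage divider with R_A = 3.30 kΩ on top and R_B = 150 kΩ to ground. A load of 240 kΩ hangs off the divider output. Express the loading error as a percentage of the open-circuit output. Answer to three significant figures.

The divider's output (Thévenin) resistance is R_A‖R_B = 3.229 kΩ.
Fractional drop under load = R_th/(R_th + R_L) = 3.229 / (3.229 + 240) = 0.01328.
So the output falls by 1.33 %.

1.33 %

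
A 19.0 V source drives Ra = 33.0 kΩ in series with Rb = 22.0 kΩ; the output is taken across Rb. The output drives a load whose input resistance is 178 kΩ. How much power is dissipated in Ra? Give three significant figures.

Total resistance from the source is Ra + (Rb‖R_L) = 52.58 kΩ, so I = 19.0/52.58 kΩ = 0.3614 mA.
P = I²·Ra = (0.3614 mA)² × 33.0 kΩ = 4.31 mW.

P ≈ 4.31 mW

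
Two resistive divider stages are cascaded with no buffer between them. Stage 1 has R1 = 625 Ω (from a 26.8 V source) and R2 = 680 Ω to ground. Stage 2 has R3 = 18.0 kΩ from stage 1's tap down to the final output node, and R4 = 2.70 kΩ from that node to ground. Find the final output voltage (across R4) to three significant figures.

V_out ≈ 1.79 V

Stage 2 presents R3+R4 = 20700 Ω as a load on stage 1's tap.
Stage 1's lower leg becomes R2‖(R3+R4) = 658.4 Ω, so V_mid = 26.8 × 658.4/1283 = 13.75 V.
Stage 2 is itself unloaded: V_out = V_mid × R4/(R3+R4) = 13.75 × 2700/20700 = 1.79 V.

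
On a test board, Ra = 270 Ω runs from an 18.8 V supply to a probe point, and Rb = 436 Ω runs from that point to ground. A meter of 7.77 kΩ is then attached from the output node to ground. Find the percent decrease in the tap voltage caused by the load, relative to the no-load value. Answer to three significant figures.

2.10 %

The divider's output (Thévenin) resistance is Ra‖Rb = 166.7 Ω.
Fractional drop under load = R_th/(R_th + R_L) = 166.7 / (166.7 + 7770) = 0.02101.
So the output falls by 2.10 %.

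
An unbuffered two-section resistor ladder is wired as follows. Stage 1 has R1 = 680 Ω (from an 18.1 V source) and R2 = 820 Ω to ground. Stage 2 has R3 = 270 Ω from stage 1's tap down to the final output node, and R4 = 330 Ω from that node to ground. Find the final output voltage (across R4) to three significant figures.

V_out ≈ 3.36 V

Stage 2 presents R3+R4 = 600.0 Ω as a load on stage 1's tap.
Stage 1's lower leg becomes R2‖(R3+R4) = 346.5 Ω, so V_mid = 18.1 × 346.5/1026 = 6.109 V.
Stage 2 is itself unloaded: V_out = V_mid × R4/(R3+R4) = 6.109 × 330/600.0 = 3.36 V.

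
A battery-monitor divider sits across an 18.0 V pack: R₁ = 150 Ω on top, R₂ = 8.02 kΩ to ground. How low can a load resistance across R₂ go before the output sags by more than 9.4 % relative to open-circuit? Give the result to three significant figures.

R_L(min) ≈ 1.42 kΩ

Output resistance R_th = R₁‖R₂ = (150 × 8020)/8170 = 147.2 Ω.
The fractional drop is R_th/(R_th + R_L); requiring this ≤ 0.0940 gives R_L ≥ R_th(1/0.0940 − 1) = 147.2 × 9.638 = 1.42 kΩ.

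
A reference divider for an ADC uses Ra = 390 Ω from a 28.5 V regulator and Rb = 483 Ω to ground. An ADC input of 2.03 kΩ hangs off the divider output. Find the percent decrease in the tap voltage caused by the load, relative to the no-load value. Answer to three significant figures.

9.61 %

Unloaded V = 28.5 × 483/873.0 = 15.768 V.
Loaded: Rb‖R_L = 390.2 Ω, giving V = 28.5 × 390.2/780.2 = 14.253 V.
Drop = (15.768 − 14.253) / 15.768 = 9.61 %.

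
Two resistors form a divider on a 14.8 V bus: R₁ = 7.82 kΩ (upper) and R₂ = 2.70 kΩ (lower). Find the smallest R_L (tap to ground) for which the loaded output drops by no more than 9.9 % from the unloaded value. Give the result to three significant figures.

R_L(min) ≈ 18.3 kΩ

Output resistance R_th = R₁‖R₂ = (7.82 × 2.70)/10.52 = 2.007 kΩ.
The fractional drop is R_th/(R_th + R_L); requiring this ≤ 0.0990 gives R_L ≥ R_th(1/0.0990 − 1) = 2.007 × 9.101 = 18.3 kΩ.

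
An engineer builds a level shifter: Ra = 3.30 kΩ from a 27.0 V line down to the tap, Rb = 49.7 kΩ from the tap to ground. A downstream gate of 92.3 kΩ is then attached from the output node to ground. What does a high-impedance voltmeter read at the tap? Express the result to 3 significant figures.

The load sits in parallel with Rb: Rb‖R_L = (49.7 × 92.3) / (49.7 + 92.3) = 32.30 kΩ.
V_out = 27.0 × 32.30 / (3.30 + 32.30) = 27.0 × 32.30/35.60 = 24.5 V.

V_out ≈ 24.5 V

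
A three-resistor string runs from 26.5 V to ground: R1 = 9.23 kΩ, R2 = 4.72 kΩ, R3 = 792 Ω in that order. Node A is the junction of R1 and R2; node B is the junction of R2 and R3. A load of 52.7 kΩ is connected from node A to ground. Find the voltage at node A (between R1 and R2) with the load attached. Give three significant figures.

Below node A the series string R2+R3 = 5512 Ω sits in parallel with the 52700 Ω load: 4990 Ω.
V_A = 26.5 × 4990/(9230 + 4990) = 9.30 V.

V ≈ 9.30 V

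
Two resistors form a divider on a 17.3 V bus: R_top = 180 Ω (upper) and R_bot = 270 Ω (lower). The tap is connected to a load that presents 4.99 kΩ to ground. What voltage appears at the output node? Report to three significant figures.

The load sits in parallel with R_bot: R_bot‖R_L = (270 × 4990) / (270 + 4990) = 256.1 Ω.
V_out = 17.3 × 256.1 / (180 + 256.1) = 17.3 × 256.1/436.1 = 10.2 V.

V_out ≈ 10.2 V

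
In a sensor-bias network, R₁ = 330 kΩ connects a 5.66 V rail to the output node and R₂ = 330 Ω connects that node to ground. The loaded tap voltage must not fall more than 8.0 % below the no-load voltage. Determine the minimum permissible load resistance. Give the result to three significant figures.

Output resistance R_th = R₁‖R₂ = (330000 × 330)/330300 = 329.7 Ω.
The fractional drop is R_th/(R_th + R_L); requiring this ≤ 0.0800 gives R_L ≥ R_th(1/0.0800 − 1) = 329.7 × 11.50 = 3.79 kΩ.

R_L(min) ≈ 3.79 kΩ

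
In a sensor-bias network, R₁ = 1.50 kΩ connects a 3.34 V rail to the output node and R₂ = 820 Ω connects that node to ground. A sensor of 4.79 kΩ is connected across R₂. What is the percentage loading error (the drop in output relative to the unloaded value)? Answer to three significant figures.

9.97 %

Unloaded V = 3.34 × 820/2320 = 1.1805 V.
Loaded: R₂‖R_L = 700.1 Ω, giving V = 3.34 × 700.1/2200 = 1.0629 V.
Drop = (1.1805 − 1.0629) / 1.1805 = 9.97 %.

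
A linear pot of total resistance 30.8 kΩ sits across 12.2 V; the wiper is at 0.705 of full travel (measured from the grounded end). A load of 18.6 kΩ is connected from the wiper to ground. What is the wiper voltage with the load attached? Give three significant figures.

The wiper splits the pot into (1−α)R = 9.086 kΩ above and αR = 21.71 kΩ below.
Lower section ‖ load = 10.02 kΩ.
V_wiper = 12.2 × 10.02/(9.086 + 10.02) = 6.40 V.

V ≈ 6.40 V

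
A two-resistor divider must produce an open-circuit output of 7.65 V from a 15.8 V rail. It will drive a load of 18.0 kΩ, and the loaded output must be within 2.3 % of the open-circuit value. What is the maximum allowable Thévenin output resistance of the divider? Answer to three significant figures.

Loading drop = R_th/(R_th + R_L) ≤ 0.0230, so R_th ≤ R_L · ε/(1−ε) = 18.0 kΩ × 0.0230/0.9770 = 424 Ω.
(Any R1, R2 with R2/(R1+R2) = 0.484 and R1‖R2 ≤ 424 Ω will meet the spec.)

R_th ≤ 424 Ω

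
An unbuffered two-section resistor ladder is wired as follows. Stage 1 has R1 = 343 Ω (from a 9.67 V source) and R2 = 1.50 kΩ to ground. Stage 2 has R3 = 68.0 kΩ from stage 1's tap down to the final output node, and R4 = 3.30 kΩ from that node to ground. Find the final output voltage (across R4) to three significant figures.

V_out ≈ 0.363 V

Stage 2 presents R3+R4 = 71300 Ω as a load on stage 1's tap.
Stage 1's lower leg becomes R2‖(R3+R4) = 1469 Ω, so V_mid = 9.67 × 1469/1812 = 7.840 V.
Stage 2 is itself unloaded: V_out = V_mid × R4/(R3+R4) = 7.840 × 3300/71300 = 0.363 V.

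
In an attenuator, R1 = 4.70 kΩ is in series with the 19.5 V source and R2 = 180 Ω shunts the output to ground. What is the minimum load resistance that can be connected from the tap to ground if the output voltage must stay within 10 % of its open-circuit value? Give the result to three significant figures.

Output resistance R_th = R1‖R2 = (4700 × 180)/4880 = 173.4 Ω.
The fractional drop is R_th/(R_th + R_L); requiring this ≤ 0.100 gives R_L ≥ R_th(1/0.100 − 1) = 173.4 × 9.000 = 1.56 kΩ.

R_L(min) ≈ 1.56 kΩ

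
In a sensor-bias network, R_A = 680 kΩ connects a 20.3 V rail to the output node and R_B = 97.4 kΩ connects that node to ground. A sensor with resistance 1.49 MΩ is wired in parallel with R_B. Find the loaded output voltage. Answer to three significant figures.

The load sits in parallel with R_B: R_B‖R_L = (97.4 × 1490) / (97.4 + 1490) = 91.42 kΩ.
V_out = 20.3 × 91.42 / (680 + 91.42) = 20.3 × 91.42/771.4 = 2.41 V.

V_out ≈ 2.41 V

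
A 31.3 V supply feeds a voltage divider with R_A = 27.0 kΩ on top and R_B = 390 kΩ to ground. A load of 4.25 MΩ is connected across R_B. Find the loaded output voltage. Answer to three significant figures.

V_out ≈ 29.1 V

The load sits in parallel with R_B: R_B‖R_L = (390 × 4250) / (390 + 4250) = 357.2 kΩ.
V_out = 31.3 × 357.2 / (27.0 + 357.2) = 31.3 × 357.2/384.2 = 29.1 V.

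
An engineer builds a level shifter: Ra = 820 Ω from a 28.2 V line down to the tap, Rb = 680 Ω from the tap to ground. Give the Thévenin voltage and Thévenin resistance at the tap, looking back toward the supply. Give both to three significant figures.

V_th is the open-circuit tap voltage: 28.2 × 680/(820 + 680) = 12.8 V.
With the supply zeroed, Ra and Rb appear in parallel from the tap: R_th = Ra‖Rb = (820 × 680)/1500 = 372 Ω.

V_th = 12.8 V, R_th = 372 Ω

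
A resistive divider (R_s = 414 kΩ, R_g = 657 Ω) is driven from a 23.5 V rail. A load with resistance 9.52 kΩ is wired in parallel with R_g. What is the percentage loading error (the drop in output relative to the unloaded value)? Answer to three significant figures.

6.45 %

The divider's output (Thévenin) resistance is R_s‖R_g = 656.0 Ω.
Fractional drop under load = R_th/(R_th + R_L) = 656.0 / (656.0 + 9520) = 0.06446.
So the output falls by 6.45 %.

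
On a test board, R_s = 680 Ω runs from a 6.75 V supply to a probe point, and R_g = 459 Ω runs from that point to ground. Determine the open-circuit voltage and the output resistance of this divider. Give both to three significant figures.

V_th = 2.72 V, R_th = 274 Ω

V_th is the open-circuit tap voltage: 6.75 × 459/(680 + 459) = 2.72 V.
With the supply zeroed, R_s and R_g appear in parallel from the tap: R_th = R_s‖R_g = (680 × 459)/1139 = 274 Ω.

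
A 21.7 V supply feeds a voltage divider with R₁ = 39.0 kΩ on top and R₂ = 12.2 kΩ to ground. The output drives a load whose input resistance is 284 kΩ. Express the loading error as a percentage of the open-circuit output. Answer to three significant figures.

The divider's output (Thévenin) resistance is R₁‖R₂ = 9.293 kΩ.
Fractional drop under load = R_th/(R_th + R_L) = 9.293 / (9.293 + 284) = 0.03168.
So the output falls by 3.17 %.

3.17 %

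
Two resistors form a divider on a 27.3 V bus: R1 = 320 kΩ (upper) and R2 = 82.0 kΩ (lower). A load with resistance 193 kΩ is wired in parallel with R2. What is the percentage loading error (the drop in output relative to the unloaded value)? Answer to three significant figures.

Unloaded V = 27.3 × 82.0/402.0 = 5.569 V.
Loaded: R2‖R_L = 57.55 kΩ, giving V = 27.3 × 57.55/377.5 = 4.161 V.
Drop = (5.569 − 4.161) / 5.569 = 25.3 %.

25.3 %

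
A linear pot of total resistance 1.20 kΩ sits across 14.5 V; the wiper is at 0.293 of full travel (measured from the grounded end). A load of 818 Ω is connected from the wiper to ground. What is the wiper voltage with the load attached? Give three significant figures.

V ≈ 3.26 V

The wiper splits the pot into (1−α)R = 848.4 Ω above and αR = 351.6 Ω below.
Lower section ‖ load = 245.9 Ω.
V_wiper = 14.5 × 245.9/(848.4 + 245.9) = 3.26 V.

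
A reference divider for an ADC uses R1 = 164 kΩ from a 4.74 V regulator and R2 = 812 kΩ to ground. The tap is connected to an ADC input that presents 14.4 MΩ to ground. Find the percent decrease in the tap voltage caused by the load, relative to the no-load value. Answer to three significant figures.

The divider's output (Thévenin) resistance is R1‖R2 = 136.4 kΩ.
Fractional drop under load = R_th/(R_th + R_L) = 136.4 / (136.4 + 14400) = 0.009386.
So the output falls by 0.939 %.

0.939 %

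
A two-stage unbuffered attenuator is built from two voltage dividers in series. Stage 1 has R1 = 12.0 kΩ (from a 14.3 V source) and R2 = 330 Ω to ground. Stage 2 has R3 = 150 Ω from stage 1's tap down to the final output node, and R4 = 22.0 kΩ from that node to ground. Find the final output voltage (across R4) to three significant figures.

V_out ≈ 0.375 V

Stage 2 presents R3+R4 = 22150 Ω as a load on stage 1's tap.
Stage 1's lower leg becomes R2‖(R3+R4) = 325.2 Ω, so V_mid = 14.3 × 325.2/12330 = 0.3773 V.
Stage 2 is itself unloaded: V_out = V_mid × R4/(R3+R4) = 0.3773 × 22000/22150 = 0.375 V.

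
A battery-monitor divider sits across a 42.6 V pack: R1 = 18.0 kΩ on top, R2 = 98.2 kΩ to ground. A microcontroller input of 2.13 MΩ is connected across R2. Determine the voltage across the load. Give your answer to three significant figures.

The load sits in parallel with R2: R2‖R_L = (98.2 × 2130) / (98.2 + 2130) = 93.87 kΩ.
V_out = 42.6 × 93.87 / (18.0 + 93.87) = 42.6 × 93.87/111.9 = 35.7 V.
(Unloaded it would have been 36.0 V.)

V_out ≈ 35.7 V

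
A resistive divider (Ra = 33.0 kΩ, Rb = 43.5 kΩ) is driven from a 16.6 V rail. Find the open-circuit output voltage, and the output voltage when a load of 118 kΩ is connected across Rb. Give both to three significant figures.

Unloaded: 9.44 V; loaded: 8.14 V

Open-circuit: V = 16.6 × 43.5/(33.0 + 43.5) = 9.44 V.
With the load, Rb becomes Rb‖R_L = 31.78 kΩ, so V = 16.6 × 31.78/64.78 = 8.14 V.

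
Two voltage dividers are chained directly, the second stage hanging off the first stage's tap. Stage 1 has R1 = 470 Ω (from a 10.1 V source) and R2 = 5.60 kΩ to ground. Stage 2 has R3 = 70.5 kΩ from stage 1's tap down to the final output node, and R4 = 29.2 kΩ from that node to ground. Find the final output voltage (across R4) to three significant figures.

Stage 2 presents R3+R4 = 99700 Ω as a load on stage 1's tap.
Stage 1's lower leg becomes R2‖(R3+R4) = 5302 Ω, so V_mid = 10.1 × 5302/5772 = 9.278 V.
Stage 2 is itself unloaded: V_out = V_mid × R4/(R3+R4) = 9.278 × 29200/99700 = 2.72 V.

V_out ≈ 2.72 V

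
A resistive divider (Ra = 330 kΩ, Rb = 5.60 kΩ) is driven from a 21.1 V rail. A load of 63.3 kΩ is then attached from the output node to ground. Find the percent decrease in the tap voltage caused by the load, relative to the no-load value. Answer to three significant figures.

Unloaded V = 21.1 × 5.60/335.6 = 0.35209 V.
Loaded: Rb‖R_L = 5.145 kΩ, giving V = 21.1 × 5.145/335.1 = 0.32391 V.
Drop = (0.35209 − 0.32391) / 0.35209 = 8.00 %.

8.00 %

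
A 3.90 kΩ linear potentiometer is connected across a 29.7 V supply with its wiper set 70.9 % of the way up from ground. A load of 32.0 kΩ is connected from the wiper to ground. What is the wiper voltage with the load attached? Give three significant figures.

The wiper splits the pot into (1−α)R = 1.135 kΩ above and αR = 2.765 kΩ below.
Lower section ‖ load = 2.545 kΩ.
V_wiper = 29.7 × 2.545/(1.135 + 2.545) = 20.5 V.

V ≈ 20.5 V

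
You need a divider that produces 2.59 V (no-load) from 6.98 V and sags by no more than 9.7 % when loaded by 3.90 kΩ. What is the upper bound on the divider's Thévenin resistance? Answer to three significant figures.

Loading drop = R_th/(R_th + R_L) ≤ 0.0970, so R_th ≤ R_L · ε/(1−ε) = 3.90 kΩ × 0.0970/0.9030 = 419 Ω.
(Any R1, R2 with R2/(R1+R2) = 0.371 and R1‖R2 ≤ 419 Ω will meet the spec.)

R_th ≤ 419 Ω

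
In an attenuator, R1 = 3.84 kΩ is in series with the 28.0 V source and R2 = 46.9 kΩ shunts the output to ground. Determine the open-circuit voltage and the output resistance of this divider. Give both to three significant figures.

V_th is the open-circuit tap voltage: 28.0 × 46.9/(3.84 + 46.9) = 25.9 V.
With the supply zeroed, R1 and R2 appear in parallel from the tap: R_th = R1‖R2 = (3.84 × 46.9)/50.74 = 3.55 kΩ.

V_th = 25.9 V, R_th = 3.55 kΩ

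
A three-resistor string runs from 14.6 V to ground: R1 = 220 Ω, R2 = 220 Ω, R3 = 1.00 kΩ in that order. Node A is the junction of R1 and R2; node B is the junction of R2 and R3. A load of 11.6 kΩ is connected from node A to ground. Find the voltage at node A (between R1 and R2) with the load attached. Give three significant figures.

Below node A the series string R2+R3 = 1220 Ω sits in parallel with the 11600 Ω load: 1104 Ω.
V_A = 14.6 × 1104/(220 + 1104) = 12.2 V.

V ≈ 12.2 V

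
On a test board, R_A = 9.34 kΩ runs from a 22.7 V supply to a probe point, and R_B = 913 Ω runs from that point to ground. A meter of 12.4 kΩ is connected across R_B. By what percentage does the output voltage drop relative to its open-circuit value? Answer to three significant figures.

The divider's output (Thévenin) resistance is R_A‖R_B = 831.7 Ω.
Fractional drop under load = R_th/(R_th + R_L) = 831.7 / (831.7 + 12400) = 0.06286.
So the output falls by 6.29 %.

6.29 %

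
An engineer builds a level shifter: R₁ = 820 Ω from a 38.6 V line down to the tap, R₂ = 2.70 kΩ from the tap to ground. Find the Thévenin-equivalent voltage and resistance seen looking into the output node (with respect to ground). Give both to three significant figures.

V_th = 29.6 V, R_th = 629 Ω

V_th is the open-circuit tap voltage: 38.6 × 2700/(820 + 2700) = 29.6 V.
With the supply zeroed, R₁ and R₂ appear in parallel from the tap: R_th = R₁‖R₂ = (820 × 2700)/3520 = 629 Ω.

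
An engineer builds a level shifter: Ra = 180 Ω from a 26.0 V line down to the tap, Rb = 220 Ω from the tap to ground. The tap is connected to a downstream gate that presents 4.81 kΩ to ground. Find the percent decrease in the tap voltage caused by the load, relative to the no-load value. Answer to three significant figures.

2.02 %

The divider's output (Thévenin) resistance is Ra‖Rb = 99.00 Ω.
Fractional drop under load = R_th/(R_th + R_L) = 99.00 / (99.00 + 4810) = 0.02017.
So the output falls by 2.02 %.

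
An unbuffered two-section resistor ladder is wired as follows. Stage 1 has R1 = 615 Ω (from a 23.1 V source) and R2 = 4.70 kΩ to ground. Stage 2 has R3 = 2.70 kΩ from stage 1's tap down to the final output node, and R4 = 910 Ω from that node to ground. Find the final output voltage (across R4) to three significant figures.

V_out ≈ 4.48 V

Stage 2 presents R3+R4 = 3610 Ω as a load on stage 1's tap.
Stage 1's lower leg becomes R2‖(R3+R4) = 2042 Ω, so V_mid = 23.1 × 2042/2657 = 17.75 V.
Stage 2 is itself unloaded: V_out = V_mid × R4/(R3+R4) = 17.75 × 910/3610 = 4.48 V.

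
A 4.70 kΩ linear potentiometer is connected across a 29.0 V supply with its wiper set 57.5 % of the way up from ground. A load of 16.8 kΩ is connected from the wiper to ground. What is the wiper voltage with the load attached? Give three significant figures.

V ≈ 15.6 V

The wiper splits the pot into (1−α)R = 1.998 kΩ above and αR = 2.703 kΩ below.
Lower section ‖ load = 2.328 kΩ.
V_wiper = 29.0 × 2.328/(1.998 + 2.328) = 15.6 V.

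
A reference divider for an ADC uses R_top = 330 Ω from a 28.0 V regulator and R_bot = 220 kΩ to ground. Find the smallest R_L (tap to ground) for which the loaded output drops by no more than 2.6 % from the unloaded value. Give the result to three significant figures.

R_L(min) ≈ 12.3 kΩ

Output resistance R_th = R_top‖R_bot = (330 × 220000)/220300 = 329.5 Ω.
The fractional drop is R_th/(R_th + R_L); requiring this ≤ 0.0260 gives R_L ≥ R_th(1/0.0260 − 1) = 329.5 × 37.46 = 12.3 kΩ.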